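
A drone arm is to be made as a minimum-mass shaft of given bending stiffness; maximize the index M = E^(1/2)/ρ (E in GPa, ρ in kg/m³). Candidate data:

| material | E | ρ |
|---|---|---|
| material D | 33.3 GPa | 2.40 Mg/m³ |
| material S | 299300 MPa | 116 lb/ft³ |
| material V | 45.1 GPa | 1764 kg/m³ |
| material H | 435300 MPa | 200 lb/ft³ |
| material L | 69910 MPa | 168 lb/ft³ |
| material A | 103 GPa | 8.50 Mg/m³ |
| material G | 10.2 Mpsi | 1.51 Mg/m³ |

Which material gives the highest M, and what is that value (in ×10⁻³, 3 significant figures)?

After converting to SI:
  material D: E = 33.30 GPa, ρ = 2400 kg/m³
  material S: E = 299.3 GPa, ρ = 1858 kg/m³
  material V: E = 45.10 GPa, ρ = 1764 kg/m³
  material H: E = 435.3 GPa, ρ = 3204 kg/m³
  material L: E = 69.91 GPa, ρ = 2691 kg/m³
  material A: E = 103.0 GPa, ρ = 8500 kg/m³
  material G: E = 70.33 GPa, ρ = 1510 kg/m³
  material S: M = 9.31×10⁻³
  material H: M = 6.51×10⁻³
  material G: M = 5.55×10⁻³
  material V: M = 3.81×10⁻³
  material L: M = 3.11×10⁻³
  material D: M = 2.40×10⁻³
  material A: M = 1.19×10⁻³
Material S has the largest M.

material S, M = 9.31×10⁻³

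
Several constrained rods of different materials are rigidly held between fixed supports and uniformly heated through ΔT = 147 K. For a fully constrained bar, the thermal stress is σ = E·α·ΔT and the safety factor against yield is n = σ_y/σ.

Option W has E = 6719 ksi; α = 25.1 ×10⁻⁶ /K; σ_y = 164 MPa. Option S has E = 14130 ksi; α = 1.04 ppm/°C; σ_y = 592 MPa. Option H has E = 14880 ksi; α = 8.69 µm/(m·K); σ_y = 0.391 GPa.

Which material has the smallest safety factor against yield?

With everything in SI (GPa, ×10⁻⁶/K, MPa):
  option W: E = 46.33, α = 25.1, σ_y = 164.0 → σ = 171 MPa, n = 0.959
  option S: E = 97.42, α = 1.04, σ_y = 592.0 → σ = 14.9 MPa, n = 39.7
  option H: E = 102.6, α = 8.69, σ_y = 391.0 → σ = 131 MPa, n = 2.98
Smallest n: option W with n = 0.959.

option W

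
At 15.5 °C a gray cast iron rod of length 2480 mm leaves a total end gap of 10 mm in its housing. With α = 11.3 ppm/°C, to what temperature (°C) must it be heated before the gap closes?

372 °C

α·L₀·ΔT = 10.0 mm ⇒ ΔT = 10.0 / (11.3×10⁻⁶ × 2480.0) = 356.8 K.
T = 15.5 + 356.8 = 372.3 °C.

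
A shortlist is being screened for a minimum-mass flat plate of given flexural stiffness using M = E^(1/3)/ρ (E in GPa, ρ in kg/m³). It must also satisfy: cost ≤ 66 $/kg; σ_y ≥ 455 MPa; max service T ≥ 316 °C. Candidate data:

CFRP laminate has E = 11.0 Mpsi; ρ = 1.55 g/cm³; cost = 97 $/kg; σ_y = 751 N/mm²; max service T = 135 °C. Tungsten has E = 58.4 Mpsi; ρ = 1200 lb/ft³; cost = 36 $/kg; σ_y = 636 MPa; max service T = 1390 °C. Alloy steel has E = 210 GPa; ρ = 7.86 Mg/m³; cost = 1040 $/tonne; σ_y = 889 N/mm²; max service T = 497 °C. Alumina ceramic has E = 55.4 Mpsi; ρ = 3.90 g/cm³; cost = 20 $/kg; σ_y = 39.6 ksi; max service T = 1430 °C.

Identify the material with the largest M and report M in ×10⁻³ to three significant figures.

alloy steel, M = 0.756×10⁻³

Screen on constraints: cost ≤ 66 $/kg; σ_y ≥ 455 MPa; max service T ≥ 316 °C. Survivors: tungsten, alloy steel.
After converting to SI:
  tungsten: E = 402.7 GPa, ρ = 19220 kg/m³
  alloy steel: E = 210.0 GPa, ρ = 7860 kg/m³
  alloy steel: M = 0.756×10⁻³
  tungsten: M = 0.384×10⁻³
The maximum is for alloy steel.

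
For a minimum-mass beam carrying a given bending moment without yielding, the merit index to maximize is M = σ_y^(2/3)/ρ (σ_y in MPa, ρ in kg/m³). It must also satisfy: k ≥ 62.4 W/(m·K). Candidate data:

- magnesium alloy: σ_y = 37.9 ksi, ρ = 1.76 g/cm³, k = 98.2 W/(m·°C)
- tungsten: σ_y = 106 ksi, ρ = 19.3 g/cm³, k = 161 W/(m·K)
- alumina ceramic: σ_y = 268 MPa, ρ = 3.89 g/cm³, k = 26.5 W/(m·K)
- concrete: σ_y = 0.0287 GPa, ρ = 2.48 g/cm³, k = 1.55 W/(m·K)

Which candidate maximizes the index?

magnesium alloy

Screen on constraints: k ≥ 62.4 W/(m·K). Survivors: magnesium alloy, tungsten.
Normalizing units and computing the index:
  magnesium alloy: σ_y = 261.3 MPa, ρ = 1760 kg/m³
  tungsten: σ_y = 730.8 MPa, ρ = 19300 kg/m³
  magnesium alloy: M = 23.2×10⁻³
  tungsten: M = 4.20×10⁻³
Magnesium alloy has the largest M.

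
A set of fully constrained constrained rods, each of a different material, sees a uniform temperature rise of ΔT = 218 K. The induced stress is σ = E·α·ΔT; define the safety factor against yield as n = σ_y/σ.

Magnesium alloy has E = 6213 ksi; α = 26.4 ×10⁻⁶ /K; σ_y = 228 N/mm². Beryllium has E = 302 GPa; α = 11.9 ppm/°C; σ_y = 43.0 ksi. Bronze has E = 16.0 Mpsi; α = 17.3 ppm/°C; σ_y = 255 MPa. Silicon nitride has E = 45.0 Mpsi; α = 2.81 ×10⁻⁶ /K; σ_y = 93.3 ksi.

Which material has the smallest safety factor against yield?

beryllium

Converting E to GPa, α to ×10⁻⁶/K, σ_y to MPa, then σ and n for each:
  magnesium alloy: E = 42.84, α = 26.4, σ_y = 228.0 → σ = 247 MPa, n = 0.925
  beryllium: E = 302.0, α = 11.9, σ_y = 296.5 → σ = 783 MPa, n = 0.378
  bronze: E = 110.3, α = 17.3, σ_y = 255.0 → σ = 416 MPa, n = 0.613
  silicon nitride: E = 310.3, α = 2.81, σ_y = 643.3 → σ = 190 MPa, n = 3.38
The minimum is beryllium at n = 0.378.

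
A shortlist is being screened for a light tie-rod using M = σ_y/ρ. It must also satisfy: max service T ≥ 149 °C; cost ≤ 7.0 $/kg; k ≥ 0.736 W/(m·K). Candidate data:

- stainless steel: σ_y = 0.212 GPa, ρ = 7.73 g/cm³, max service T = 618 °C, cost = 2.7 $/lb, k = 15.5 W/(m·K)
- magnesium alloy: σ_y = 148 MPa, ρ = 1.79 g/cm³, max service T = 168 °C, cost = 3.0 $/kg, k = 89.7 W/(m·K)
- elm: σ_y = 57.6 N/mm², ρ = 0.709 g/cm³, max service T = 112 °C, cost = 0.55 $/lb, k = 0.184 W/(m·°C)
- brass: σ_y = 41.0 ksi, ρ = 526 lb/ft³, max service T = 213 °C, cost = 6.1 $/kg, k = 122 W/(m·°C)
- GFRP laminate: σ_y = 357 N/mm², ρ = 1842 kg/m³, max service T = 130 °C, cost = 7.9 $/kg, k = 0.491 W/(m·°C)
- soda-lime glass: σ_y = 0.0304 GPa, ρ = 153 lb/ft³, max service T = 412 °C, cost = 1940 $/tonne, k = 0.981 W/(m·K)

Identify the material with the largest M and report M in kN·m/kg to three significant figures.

Screen on constraints: max service T ≥ 149 °C; cost ≤ 7.0 $/kg; k ≥ 0.736 W/(m·K). Survivors: stainless steel, magnesium alloy, brass, soda-lime glass.
Normalizing units and computing the index:
  stainless steel: σ_y = 212.0 MPa, ρ = 7730 kg/m³
  magnesium alloy: σ_y = 148.0 MPa, ρ = 1790 kg/m³
  brass: σ_y = 282.7 MPa, ρ = 8426 kg/m³
  soda-lime glass: σ_y = 30.40 MPa, ρ = 2451 kg/m³
  magnesium alloy: M = 82.7 kN·m/kg
  brass: M = 33.6 kN·m/kg
  stainless steel: M = 27.4 kN·m/kg
  soda-lime glass: M = 12.4 kN·m/kg
Magnesium alloy ranks first.

magnesium alloy, M = 82.7 kN·m/kg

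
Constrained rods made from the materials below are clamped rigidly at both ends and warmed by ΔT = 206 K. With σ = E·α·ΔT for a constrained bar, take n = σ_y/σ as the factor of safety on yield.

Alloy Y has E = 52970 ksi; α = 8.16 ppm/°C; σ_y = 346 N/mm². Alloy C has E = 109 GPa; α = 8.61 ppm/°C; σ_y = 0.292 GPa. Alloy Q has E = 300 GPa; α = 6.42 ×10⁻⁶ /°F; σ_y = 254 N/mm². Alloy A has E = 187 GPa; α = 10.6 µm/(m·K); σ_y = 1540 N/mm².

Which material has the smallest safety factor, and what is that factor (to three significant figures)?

alloy Q, n = 0.356

In consistent units (E in GPa, α in ×10⁻⁶/K, σ_y in MPa):
  alloy Y: E = 365.2, α = 8.16, σ_y = 346.0 → σ = 614 MPa, n = 0.564
  alloy C: E = 109.0, α = 8.61, σ_y = 292.0 → σ = 193 MPa, n = 1.51
  alloy Q: E = 300.0, α = 11.6, σ_y = 254.0 → σ = 714 MPa, n = 0.356
  alloy A: E = 187.0, α = 10.6, σ_y = 1540 → σ = 408 MPa, n = 3.77
Smallest n: alloy Q with n = 0.356.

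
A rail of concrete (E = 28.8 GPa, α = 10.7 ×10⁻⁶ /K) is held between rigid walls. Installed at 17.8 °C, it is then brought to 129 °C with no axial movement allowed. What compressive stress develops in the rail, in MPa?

ΔT = 111.2 K. Constrained thermal stress σ = E·α·ΔT = 28.80×10³ MPa × 10.7×10⁻⁶ × 111.2 = 34.3 MPa (compressive).

34.3 MPa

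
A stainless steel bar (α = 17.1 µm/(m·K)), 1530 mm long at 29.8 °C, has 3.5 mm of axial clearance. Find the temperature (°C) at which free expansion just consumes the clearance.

α·L₀·ΔT = 3.5 mm ⇒ ΔT = 3.5 / (17.1×10⁻⁶ × 1530.0) = 133.8 K.
T = 29.8 + 133.8 = 163.6 °C.

164 °C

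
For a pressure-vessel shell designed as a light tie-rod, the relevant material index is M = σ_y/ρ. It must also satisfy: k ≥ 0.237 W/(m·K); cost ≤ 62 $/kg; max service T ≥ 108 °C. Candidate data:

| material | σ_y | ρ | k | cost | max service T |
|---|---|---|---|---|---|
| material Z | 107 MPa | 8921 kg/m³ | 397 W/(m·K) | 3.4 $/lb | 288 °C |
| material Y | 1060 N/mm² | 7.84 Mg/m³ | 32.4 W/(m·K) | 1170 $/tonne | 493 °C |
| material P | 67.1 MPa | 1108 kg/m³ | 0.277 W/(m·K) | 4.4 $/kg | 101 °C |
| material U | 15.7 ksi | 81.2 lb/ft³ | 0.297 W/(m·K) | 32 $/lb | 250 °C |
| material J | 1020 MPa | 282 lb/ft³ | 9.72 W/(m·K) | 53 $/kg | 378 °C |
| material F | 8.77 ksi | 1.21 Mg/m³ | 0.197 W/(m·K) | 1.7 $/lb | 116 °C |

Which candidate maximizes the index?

material J

Screen on constraints: k ≥ 0.237 W/(m·K); cost ≤ 62 $/kg; max service T ≥ 108 °C. Survivors: material Z, material Y, material J.
In SI units:
  material Z: σ_y = 107.0 MPa, ρ = 8921 kg/m³
  material Y: σ_y = 1060 MPa, ρ = 7840 kg/m³
  material J: σ_y = 1020 MPa, ρ = 4517 kg/m³
  material J: M = 226 kN·m/kg
  material Y: M = 135 kN·m/kg
  material Z: M = 12.0 kN·m/kg
Material J ranks first.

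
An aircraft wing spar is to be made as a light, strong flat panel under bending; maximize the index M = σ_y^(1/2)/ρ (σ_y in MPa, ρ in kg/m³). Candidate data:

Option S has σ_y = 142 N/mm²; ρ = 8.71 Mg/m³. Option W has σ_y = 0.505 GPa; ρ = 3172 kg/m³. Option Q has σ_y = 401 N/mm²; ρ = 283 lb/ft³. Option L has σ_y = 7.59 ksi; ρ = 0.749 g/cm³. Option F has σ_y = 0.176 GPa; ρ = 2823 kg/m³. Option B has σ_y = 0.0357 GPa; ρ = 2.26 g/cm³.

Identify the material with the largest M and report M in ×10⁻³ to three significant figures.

option L, M = 9.66×10⁻³

Putting every candidate on a common basis:
  option S: σ_y = 142.0 MPa, ρ = 8710 kg/m³
  option W: σ_y = 505.0 MPa, ρ = 3172 kg/m³
  option Q: σ_y = 401.0 MPa, ρ = 4533 kg/m³
  option L: σ_y = 52.33 MPa, ρ = 749.0 kg/m³
  option F: σ_y = 176.0 MPa, ρ = 2823 kg/m³
  option B: σ_y = 35.70 MPa, ρ = 2260 kg/m³
  option L: M = 9.66×10⁻³
  option W: M = 7.08×10⁻³
  option F: M = 4.70×10⁻³
  option Q: M = 4.42×10⁻³
  option B: M = 2.64×10⁻³
  option S: M = 1.37×10⁻³
The maximum is for option L.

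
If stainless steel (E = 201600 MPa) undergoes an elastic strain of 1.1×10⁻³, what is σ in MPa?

222 MPa

E = 201600 MPa = 201.6 GPa.
σ = E·ε = 201600 MPa × 1.1×10⁻³ = 222 MPa.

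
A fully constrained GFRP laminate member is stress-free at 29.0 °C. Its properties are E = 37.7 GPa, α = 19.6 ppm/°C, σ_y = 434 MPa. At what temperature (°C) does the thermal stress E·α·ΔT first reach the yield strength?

616 °C

E·α·ΔT = 434.0 MPa ⇒ ΔT = 434.0 / (37.70×10³ × 19.6×10⁻⁶) = 587.3 K.
T = 29.0 + 587.3 = 616.3 °C.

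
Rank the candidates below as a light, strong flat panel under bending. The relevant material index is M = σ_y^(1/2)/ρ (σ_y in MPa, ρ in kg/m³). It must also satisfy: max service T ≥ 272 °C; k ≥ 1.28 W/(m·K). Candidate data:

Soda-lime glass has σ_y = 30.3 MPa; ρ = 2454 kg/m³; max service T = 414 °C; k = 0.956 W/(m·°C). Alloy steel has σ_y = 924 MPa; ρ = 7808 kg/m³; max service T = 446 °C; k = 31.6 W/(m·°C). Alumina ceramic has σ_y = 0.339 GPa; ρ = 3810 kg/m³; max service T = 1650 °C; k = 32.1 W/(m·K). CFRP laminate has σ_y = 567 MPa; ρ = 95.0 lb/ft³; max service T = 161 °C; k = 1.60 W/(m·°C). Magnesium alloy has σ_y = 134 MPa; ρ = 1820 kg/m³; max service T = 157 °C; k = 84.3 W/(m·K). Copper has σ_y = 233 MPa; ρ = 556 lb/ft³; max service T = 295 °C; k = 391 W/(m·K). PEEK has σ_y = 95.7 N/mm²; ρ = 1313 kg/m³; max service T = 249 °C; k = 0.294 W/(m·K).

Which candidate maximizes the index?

Screen on constraints: max service T ≥ 272 °C; k ≥ 1.28 W/(m·K). Survivors: alloy steel, alumina ceramic, copper.
Convert each candidate to consistent units, then evaluate M:
  alloy steel: σ_y = 924.0 MPa, ρ = 7808 kg/m³
  alumina ceramic: σ_y = 339.0 MPa, ρ = 3810 kg/m³
  copper: σ_y = 233.0 MPa, ρ = 8906 kg/m³
  alumina ceramic: M = 4.83×10⁻³
  alloy steel: M = 3.89×10⁻³
  copper: M = 1.71×10⁻³
Highest index: alumina ceramic.

alumina ceramic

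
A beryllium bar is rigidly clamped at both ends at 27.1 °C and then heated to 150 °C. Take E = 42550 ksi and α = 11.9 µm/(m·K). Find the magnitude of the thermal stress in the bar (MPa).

E = 42550 ksi = 293.4 GPa.
ΔT = 122.9 K. Constrained thermal stress σ = E·α·ΔT = 293.4×10³ MPa × 11.9×10⁻⁶ × 122.9 = 429 MPa (compressive).

429 MPa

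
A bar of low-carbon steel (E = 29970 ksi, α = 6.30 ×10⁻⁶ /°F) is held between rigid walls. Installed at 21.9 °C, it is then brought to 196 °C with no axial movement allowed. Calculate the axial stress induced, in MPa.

E = 29970 ksi = 206.6 GPa.
α = 6.30×10⁻⁶/°F × 9/5 = 11.3×10⁻⁶/K.
ΔT = 174.1 K. Constrained thermal stress σ = E·α·ΔT = 206.6×10³ MPa × 11.3×10⁻⁶ × 174.1 = 408 MPa (compressive).

408 MPa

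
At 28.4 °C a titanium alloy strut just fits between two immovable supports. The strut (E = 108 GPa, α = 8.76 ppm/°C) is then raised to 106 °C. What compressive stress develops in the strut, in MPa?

ΔT = 77.60 K. Constrained thermal stress σ = E·α·ΔT = 108.0×10³ MPa × 8.76×10⁻⁶ × 77.60 = 73.4 MPa (compressive).

73.4 MPa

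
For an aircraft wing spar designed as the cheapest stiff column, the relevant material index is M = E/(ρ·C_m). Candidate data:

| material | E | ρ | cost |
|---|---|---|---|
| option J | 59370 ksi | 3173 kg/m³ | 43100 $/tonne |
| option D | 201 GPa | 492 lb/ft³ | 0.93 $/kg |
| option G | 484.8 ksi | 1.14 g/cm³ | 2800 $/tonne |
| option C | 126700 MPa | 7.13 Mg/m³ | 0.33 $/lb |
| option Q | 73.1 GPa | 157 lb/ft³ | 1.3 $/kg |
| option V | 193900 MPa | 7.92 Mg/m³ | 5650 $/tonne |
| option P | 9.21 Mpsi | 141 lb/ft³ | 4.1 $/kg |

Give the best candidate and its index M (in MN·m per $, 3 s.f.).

Normalizing units and computing the index:
  option J: E = 409.3 GPa, ρ = 3173 kg/m³, cost = 43.10 $/kg
  option D: E = 201.0 GPa, ρ = 7881 kg/m³, cost = 0.9300 $/kg
  option G: E = 3.343 GPa, ρ = 1140 kg/m³, cost = 2.800 $/kg
  option C: E = 126.7 GPa, ρ = 7130 kg/m³, cost = 0.7275 $/kg
  option Q: E = 73.10 GPa, ρ = 2515 kg/m³, cost = 1.300 $/kg
  option V: E = 193.9 GPa, ρ = 7920 kg/m³, cost = 5.650 $/kg
  option P: E = 63.50 GPa, ρ = 2259 kg/m³, cost = 4.100 $/kg
  option D: M = 27.4 MN·m per $
  option C: M = 24.4 MN·m per $
  option Q: M = 22.4 MN·m per $
  option P: M = 6.86 MN·m per $
  option V: M = 4.33 MN·m per $
  option J: M = 2.99 MN·m per $
  option G: M = 1.05 MN·m per $
Option D has the largest M.

option D, M = 27.4 MN·m per $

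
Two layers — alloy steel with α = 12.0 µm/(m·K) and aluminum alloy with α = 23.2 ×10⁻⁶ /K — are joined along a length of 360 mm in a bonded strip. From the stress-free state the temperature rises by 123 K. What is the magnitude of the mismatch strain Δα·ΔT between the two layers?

1.38×10⁻³

Δα = |12.0 − 23.2|×10⁻⁶/K = 11.2×10⁻⁶/K.
Mismatch strain = Δα·ΔT = 11.2×10⁻⁶ × 123.0 = 1.38×10⁻³.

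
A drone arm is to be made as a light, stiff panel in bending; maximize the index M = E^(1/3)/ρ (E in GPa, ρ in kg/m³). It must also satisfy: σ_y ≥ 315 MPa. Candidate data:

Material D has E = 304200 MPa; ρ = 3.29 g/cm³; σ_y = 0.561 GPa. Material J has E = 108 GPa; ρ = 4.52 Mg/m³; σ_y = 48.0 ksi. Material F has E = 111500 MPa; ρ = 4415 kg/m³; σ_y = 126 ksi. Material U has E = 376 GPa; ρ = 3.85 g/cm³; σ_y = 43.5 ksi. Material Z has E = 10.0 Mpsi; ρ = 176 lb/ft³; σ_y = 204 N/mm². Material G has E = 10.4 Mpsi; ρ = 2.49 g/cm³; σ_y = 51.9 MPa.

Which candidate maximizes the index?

Screen on constraints: σ_y ≥ 315 MPa. Survivors: material D, material J, material F.
In SI units:
  material D: E = 304.2 GPa, ρ = 3290 kg/m³
  material J: E = 108.0 GPa, ρ = 4520 kg/m³
  material F: E = 111.5 GPa, ρ = 4415 kg/m³
  material D: M = 2.04×10⁻³
  material F: M = 1.09×10⁻³
  material J: M = 1.05×10⁻³
Material D has the largest M.

material D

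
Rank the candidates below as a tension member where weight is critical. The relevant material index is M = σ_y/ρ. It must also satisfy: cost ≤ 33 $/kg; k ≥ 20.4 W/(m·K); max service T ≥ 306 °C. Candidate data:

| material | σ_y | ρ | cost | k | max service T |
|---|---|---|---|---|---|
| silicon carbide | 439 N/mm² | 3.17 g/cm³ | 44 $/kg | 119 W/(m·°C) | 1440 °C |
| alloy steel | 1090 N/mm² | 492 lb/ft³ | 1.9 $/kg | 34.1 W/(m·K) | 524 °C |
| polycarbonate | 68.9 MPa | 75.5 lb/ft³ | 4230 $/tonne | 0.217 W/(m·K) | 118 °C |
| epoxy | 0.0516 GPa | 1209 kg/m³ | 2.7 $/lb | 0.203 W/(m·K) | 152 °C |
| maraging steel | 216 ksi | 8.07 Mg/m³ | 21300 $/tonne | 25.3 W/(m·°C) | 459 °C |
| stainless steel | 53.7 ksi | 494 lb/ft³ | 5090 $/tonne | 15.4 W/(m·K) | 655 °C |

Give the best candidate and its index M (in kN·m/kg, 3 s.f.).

Screen on constraints: cost ≤ 33 $/kg; k ≥ 20.4 W/(m·K); max service T ≥ 306 °C. Survivors: alloy steel, maraging steel.
In SI units:
  alloy steel: σ_y = 1090 MPa, ρ = 7881 kg/m³
  maraging steel: σ_y = 1489 MPa, ρ = 8070 kg/m³
  maraging steel: M = 185 kN·m/kg
  alloy steel: M = 138 kN·m/kg
The maximum is for maraging steel.

maraging steel, M = 185 kN·m/kg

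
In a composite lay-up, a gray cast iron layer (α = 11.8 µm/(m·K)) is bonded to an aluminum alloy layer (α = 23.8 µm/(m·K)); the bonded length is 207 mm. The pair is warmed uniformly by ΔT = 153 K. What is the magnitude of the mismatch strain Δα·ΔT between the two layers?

Δα = |11.8 − 23.8|×10⁻⁶/K = 12.0×10⁻⁶/K.
Mismatch strain = Δα·ΔT = 12.0×10⁻⁶ × 153.0 = 1.84×10⁻³.

1.84×10⁻³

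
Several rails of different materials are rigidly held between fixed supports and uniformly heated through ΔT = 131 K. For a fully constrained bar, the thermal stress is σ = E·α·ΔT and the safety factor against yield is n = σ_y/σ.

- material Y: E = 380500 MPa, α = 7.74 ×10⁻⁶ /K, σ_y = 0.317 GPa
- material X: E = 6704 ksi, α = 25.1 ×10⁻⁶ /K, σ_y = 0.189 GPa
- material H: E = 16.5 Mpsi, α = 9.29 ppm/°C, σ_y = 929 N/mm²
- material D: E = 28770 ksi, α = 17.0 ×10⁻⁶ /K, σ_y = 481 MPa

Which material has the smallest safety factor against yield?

material Y

In consistent units (E in GPa, α in ×10⁻⁶/K, σ_y in MPa):
  material Y: E = 380.5, α = 7.74, σ_y = 317.0 → σ = 386 MPa, n = 0.822
  material X: E = 46.22, α = 25.1, σ_y = 189.0 → σ = 152 MPa, n = 1.24
  material H: E = 113.8, α = 9.29, σ_y = 929.0 → σ = 138 MPa, n = 6.71
  material D: E = 198.4, α = 17.0, σ_y = 481.0 → σ = 442 MPa, n = 1.09
Smallest n: material Y with n = 0.822.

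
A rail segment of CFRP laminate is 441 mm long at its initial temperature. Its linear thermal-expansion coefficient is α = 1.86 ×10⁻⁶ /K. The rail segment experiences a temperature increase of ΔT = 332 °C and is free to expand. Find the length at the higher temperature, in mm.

441.27 mm

ΔL = α·L₀·ΔT = 1.86×10⁻⁶ × 441 mm × 332.0 K = 0.272 mm.
L = L₀ + ΔL = 441 + 0.272 = 441.27 mm.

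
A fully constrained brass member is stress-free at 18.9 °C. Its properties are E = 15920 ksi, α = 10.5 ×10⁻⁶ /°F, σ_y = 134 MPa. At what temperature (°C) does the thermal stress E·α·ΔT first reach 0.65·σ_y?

60.9 °C

E = 15920 ksi = 109.8 GPa.
α = 10.5×10⁻⁶/°F × 9/5 = 18.9×10⁻⁶/K.
E·α·ΔT = 87.10 MPa ⇒ ΔT = 87.10 / (109.8×10³ × 18.9×10⁻⁶) = 41.99 K.
T = 18.9 + 41.99 = 60.89 °C.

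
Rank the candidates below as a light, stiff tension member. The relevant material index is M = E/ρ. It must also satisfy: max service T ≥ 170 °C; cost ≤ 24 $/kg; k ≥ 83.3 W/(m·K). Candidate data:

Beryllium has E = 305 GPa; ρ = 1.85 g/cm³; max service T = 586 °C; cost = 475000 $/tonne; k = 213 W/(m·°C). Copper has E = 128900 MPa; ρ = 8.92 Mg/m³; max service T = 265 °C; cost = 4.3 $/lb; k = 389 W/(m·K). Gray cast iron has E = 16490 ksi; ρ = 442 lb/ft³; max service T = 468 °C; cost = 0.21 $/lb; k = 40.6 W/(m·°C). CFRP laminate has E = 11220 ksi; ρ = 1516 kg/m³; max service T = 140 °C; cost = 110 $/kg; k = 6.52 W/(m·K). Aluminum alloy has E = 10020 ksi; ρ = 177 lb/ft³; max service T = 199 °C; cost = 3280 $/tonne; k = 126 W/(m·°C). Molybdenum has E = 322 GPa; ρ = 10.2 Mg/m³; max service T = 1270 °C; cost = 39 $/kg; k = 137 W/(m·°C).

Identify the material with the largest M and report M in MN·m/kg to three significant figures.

Screen on constraints: max service T ≥ 170 °C; cost ≤ 24 $/kg; k ≥ 83.3 W/(m·K). Survivors: copper, aluminum alloy.
Convert each candidate to consistent units, then evaluate M:
  copper: E = 128.9 GPa, ρ = 8920 kg/m³
  aluminum alloy: E = 69.09 GPa, ρ = 2835 kg/m³
  aluminum alloy: M = 24.4 MN·m/kg
  copper: M = 14.5 MN·m/kg
Aluminum alloy ranks first.

aluminum alloy, M = 24.4 MN·m/kg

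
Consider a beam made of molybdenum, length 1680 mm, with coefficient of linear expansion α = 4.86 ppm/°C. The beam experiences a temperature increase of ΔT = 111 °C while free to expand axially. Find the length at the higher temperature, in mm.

ΔL = α·L₀·ΔT = 4.86×10⁻⁶ × 1680 mm × 111.0 K = 0.906 mm.
L = L₀ + ΔL = 1680 + 0.906 = 1680.9 mm.

1680.9 mm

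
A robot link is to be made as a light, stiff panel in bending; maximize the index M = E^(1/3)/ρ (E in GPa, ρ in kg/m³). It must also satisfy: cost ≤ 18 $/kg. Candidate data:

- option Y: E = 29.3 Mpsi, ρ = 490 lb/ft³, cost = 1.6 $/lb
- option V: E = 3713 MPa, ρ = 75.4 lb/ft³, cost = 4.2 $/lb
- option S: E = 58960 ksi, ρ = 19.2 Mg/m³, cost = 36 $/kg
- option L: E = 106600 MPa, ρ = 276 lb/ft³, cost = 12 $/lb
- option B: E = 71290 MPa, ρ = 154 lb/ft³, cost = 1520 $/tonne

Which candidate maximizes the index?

Screen on constraints: cost ≤ 18 $/kg. Survivors: option Y, option V, option B.
After converting to SI:
  option Y: E = 202.0 GPa, ρ = 7849 kg/m³
  option V: E = 3.713 GPa, ρ = 1208 kg/m³
  option B: E = 71.29 GPa, ρ = 2467 kg/m³
  option B: M = 1.68×10⁻³
  option V: M = 1.28×10⁻³
  option Y: M = 0.748×10⁻³
The maximum is for option B.

option B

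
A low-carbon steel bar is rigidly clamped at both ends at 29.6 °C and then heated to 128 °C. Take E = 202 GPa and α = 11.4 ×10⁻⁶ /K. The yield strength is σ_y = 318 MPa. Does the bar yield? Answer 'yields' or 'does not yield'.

ΔT = 98.40 K. Constrained thermal stress σ = E·α·ΔT = 202.0×10³ MPa × 11.4×10⁻⁶ × 98.40 = 227 MPa (compressive).
Compare to σ_y = 318 MPa: σ < σ_y, so it does not yield.

does not yield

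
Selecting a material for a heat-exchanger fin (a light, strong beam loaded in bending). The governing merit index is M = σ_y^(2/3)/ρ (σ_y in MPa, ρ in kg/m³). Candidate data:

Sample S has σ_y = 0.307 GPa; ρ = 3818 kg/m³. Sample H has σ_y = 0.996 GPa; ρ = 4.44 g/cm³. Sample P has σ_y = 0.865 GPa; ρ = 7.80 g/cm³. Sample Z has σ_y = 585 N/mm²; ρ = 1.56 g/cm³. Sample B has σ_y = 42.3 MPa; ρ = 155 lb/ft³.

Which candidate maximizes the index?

Convert each candidate to consistent units, then evaluate M:
  sample S: σ_y = 307.0 MPa, ρ = 3818 kg/m³
  sample H: σ_y = 996.0 MPa, ρ = 4440 kg/m³
  sample P: σ_y = 865.0 MPa, ρ = 7800 kg/m³
  sample Z: σ_y = 585.0 MPa, ρ = 1560 kg/m³
  sample B: σ_y = 42.30 MPa, ρ = 2483 kg/m³
  sample Z: M = 44.8×10⁻³
  sample H: M = 22.5×10⁻³
  sample S: M = 11.9×10⁻³
  sample P: M = 11.6×10⁻³
  sample B: M = 4.89×10⁻³
Highest index: sample Z.

sample Z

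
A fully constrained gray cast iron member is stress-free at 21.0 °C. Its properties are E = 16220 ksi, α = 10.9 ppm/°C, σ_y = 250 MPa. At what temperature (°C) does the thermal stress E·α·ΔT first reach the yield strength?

226 °C

E = 16220 ksi = 111.8 GPa.
E·α·ΔT = 250.0 MPa ⇒ ΔT = 250.0 / (111.8×10³ × 10.9×10⁻⁶) = 205.1 K.
T = 21.0 + 205.1 = 226.1 °C.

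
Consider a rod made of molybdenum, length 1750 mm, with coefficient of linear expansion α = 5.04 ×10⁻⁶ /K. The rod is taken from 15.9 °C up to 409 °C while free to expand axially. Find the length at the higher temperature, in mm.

ΔT = 409 − 15.9 = 393.1 K.
ΔL = α·L₀·ΔT = 5.04×10⁻⁶ × 1750 mm × 393.1 K = 3.47 mm.
L = L₀ + ΔL = 1750 + 3.47 = 1753.5 mm.

1753.5 mm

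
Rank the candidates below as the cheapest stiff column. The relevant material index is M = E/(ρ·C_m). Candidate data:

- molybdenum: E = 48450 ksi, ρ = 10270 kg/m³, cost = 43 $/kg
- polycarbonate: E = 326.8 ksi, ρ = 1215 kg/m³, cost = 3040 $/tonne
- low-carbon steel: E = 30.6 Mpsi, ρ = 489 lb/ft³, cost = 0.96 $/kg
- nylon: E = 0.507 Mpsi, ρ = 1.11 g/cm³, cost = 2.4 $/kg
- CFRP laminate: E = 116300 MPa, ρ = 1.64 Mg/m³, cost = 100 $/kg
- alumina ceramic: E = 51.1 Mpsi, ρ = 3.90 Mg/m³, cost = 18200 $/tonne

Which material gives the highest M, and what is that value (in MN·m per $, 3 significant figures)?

After converting to SI:
  molybdenum: E = 334.1 GPa, ρ = 10270 kg/m³, cost = 43.00 $/kg
  polycarbonate: E = 2.253 GPa, ρ = 1215 kg/m³, cost = 3.040 $/kg
  low-carbon steel: E = 211.0 GPa, ρ = 7833 kg/m³, cost = 0.9600 $/kg
  nylon: E = 3.496 GPa, ρ = 1110 kg/m³, cost = 2.400 $/kg
  CFRP laminate: E = 116.3 GPa, ρ = 1640 kg/m³, cost = 100.0 $/kg
  alumina ceramic: E = 352.3 GPa, ρ = 3900 kg/m³, cost = 18.20 $/kg
  low-carbon steel: M = 28.1 MN·m per $
  alumina ceramic: M = 4.96 MN·m per $
  nylon: M = 1.31 MN·m per $
  molybdenum: M = 0.756 MN·m per $
  CFRP laminate: M = 0.709 MN·m per $
  polycarbonate: M = 0.610 MN·m per $
Highest index: low-carbon steel.

low-carbon steel, M = 28.1 MN·m per $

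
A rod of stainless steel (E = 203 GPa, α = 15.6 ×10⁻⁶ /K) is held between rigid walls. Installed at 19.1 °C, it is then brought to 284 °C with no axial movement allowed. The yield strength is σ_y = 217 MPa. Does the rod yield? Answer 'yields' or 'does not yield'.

yields

ΔT = 264.9 K. Constrained thermal stress σ = E·α·ΔT = 203.0×10³ MPa × 15.6×10⁻⁶ × 264.9 = 839 MPa (compressive).
Compare to σ_y = 217 MPa: σ ≥ σ_y, so it yields.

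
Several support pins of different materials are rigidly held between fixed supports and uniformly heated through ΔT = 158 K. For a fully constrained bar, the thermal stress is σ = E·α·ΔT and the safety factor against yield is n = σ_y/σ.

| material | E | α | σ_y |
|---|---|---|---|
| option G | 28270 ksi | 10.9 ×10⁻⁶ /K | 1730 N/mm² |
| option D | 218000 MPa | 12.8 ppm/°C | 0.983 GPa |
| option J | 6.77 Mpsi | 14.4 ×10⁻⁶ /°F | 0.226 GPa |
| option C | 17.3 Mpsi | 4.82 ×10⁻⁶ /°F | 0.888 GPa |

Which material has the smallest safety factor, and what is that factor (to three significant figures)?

Per material, after unit conversion:
  option G: E = 194.9, α = 10.9, σ_y = 1730 → σ = 336 MPa, n = 5.15
  option D: E = 218.0, α = 12.8, σ_y = 983.0 → σ = 441 MPa, n = 2.23
  option J: E = 46.68, α = 25.9, σ_y = 226.0 → σ = 191 MPa, n = 1.18
  option C: E = 119.3, α = 8.68, σ_y = 888.0 → σ = 164 MPa, n = 5.43
The minimum is option J at n = 1.18.

option J, n = 1.18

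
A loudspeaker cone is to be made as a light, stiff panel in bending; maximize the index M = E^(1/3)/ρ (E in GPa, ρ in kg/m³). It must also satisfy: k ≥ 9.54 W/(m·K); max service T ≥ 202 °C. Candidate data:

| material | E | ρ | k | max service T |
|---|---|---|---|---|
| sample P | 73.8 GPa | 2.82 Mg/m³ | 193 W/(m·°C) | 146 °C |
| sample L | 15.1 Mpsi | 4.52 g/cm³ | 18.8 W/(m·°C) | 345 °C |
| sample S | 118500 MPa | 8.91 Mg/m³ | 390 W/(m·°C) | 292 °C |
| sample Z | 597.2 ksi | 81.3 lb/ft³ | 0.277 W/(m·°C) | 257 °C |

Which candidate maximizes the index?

Screen on constraints: k ≥ 9.54 W/(m·K); max service T ≥ 202 °C. Survivors: sample L, sample S.
Convert each candidate to consistent units, then evaluate M:
  sample L: E = 104.1 GPa, ρ = 4520 kg/m³
  sample S: E = 118.5 GPa, ρ = 8910 kg/m³
  sample L: M = 1.04×10⁻³
  sample S: M = 0.551×10⁻³
Sample L ranks first.

sample L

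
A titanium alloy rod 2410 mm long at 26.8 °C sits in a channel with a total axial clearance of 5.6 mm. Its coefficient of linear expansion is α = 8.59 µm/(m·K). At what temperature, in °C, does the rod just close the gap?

α·L₀·ΔT = 5.6 mm ⇒ ΔT = 5.6 / (8.59×10⁻⁶ × 2410.0) = 270.5 K.
T = 26.8 + 270.5 = 297.3 °C.

297 °C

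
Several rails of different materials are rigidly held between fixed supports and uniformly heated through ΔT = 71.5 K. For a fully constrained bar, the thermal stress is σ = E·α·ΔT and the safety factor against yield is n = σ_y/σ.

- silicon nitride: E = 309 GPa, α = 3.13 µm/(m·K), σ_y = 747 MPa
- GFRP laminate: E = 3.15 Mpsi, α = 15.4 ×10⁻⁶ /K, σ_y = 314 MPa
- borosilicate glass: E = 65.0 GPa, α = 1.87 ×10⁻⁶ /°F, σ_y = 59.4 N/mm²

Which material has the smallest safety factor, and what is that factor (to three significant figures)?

In consistent units (E in GPa, α in ×10⁻⁶/K, σ_y in MPa):
  silicon nitride: E = 309.0, α = 3.13, σ_y = 747.0 → σ = 69.2 MPa, n = 10.8
  GFRP laminate: E = 21.72, α = 15.4, σ_y = 314.0 → σ = 23.9 MPa, n = 13.1
  borosilicate glass: E = 65.00, α = 3.37, σ_y = 59.40 → σ = 15.6 MPa, n = 3.80
Borosilicate glass has the lowest safety factor, n = 3.80.

borosilicate glass, n = 3.80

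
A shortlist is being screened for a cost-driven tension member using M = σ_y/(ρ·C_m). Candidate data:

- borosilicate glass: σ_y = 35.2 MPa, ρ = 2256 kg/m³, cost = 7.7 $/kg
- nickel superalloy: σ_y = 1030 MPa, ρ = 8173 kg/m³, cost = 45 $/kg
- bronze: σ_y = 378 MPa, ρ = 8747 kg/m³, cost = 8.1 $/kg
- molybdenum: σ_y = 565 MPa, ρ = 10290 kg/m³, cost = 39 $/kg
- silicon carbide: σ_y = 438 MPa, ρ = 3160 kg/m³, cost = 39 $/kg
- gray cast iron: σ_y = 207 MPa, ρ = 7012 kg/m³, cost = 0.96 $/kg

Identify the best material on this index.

Evaluate M for each candidate:
  gray cast iron: M = 30.8 kN·m per $
  bronze: M = 5.34 kN·m per $
  silicon carbide: M = 3.55 kN·m per $
  nickel superalloy: M = 2.80 kN·m per $
  borosilicate glass: M = 2.03 kN·m per $
  molybdenum: M = 1.41 kN·m per $
Gray cast iron ranks first.

gray cast iron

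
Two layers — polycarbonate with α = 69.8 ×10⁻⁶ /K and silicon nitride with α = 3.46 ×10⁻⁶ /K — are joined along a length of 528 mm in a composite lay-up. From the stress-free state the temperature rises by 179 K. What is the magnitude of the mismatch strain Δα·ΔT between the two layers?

Δα = |69.8 − 3.46|×10⁻⁶/K = 66.3×10⁻⁶/K.
Mismatch strain = Δα·ΔT = 66.3×10⁻⁶ × 179.0 = 0.0119.

0.0119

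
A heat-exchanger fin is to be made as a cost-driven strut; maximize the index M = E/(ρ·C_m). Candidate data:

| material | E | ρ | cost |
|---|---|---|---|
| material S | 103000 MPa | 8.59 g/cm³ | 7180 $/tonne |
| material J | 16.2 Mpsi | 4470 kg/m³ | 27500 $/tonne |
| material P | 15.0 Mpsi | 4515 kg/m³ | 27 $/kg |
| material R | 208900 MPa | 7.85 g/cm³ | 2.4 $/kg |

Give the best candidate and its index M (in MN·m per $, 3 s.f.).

material R, M = 11.1 MN·m per $

In SI units:
  material S: E = 103.0 GPa, ρ = 8590 kg/m³, cost = 7.180 $/kg
  material J: E = 111.7 GPa, ρ = 4470 kg/m³, cost = 27.50 $/kg
  material P: E = 103.4 GPa, ρ = 4515 kg/m³, cost = 27.00 $/kg
  material R: E = 208.9 GPa, ρ = 7850 kg/m³, cost = 2.400 $/kg
  material R: M = 11.1 MN·m per $
  material S: M = 1.67 MN·m per $
  material J: M = 0.909 MN·m per $
  material P: M = 0.848 MN·m per $
The maximum is for material R.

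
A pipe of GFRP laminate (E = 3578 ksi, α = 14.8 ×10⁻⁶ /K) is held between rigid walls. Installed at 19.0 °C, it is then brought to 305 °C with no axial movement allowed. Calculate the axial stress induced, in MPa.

104 MPa

E = 3578 ksi = 24.67 GPa.
ΔT = 286.0 K. Constrained thermal stress σ = E·α·ΔT = 24.67×10³ MPa × 14.8×10⁻⁶ × 286.0 = 104 MPa (compressive).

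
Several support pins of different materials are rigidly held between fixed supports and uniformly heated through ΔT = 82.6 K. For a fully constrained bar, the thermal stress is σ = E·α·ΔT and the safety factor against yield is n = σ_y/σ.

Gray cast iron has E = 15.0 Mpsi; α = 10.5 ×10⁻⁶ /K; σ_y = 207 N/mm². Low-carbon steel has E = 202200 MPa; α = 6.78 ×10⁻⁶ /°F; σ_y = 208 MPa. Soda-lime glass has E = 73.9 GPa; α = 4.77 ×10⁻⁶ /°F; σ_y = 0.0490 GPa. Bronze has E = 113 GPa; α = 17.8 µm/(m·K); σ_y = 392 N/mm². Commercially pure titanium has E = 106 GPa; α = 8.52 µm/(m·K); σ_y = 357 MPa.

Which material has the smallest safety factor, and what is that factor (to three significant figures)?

soda-lime glass, n = 0.935

In consistent units (E in GPa, α in ×10⁻⁶/K, σ_y in MPa):
  gray cast iron: E = 103.4, α = 10.5, σ_y = 207.0 → σ = 89.7 MPa, n = 2.31
  low-carbon steel: E = 202.2, α = 12.2, σ_y = 208.0 → σ = 204 MPa, n = 1.02
  soda-lime glass: E = 73.90, α = 8.59, σ_y = 49.00 → σ = 52.4 MPa, n = 0.935
  bronze: E = 113.0, α = 17.8, σ_y = 392.0 → σ = 166 MPa, n = 2.36
  commercially pure titanium: E = 106.0, α = 8.52, σ_y = 357.0 → σ = 74.6 MPa, n = 4.79
Smallest n: soda-lime glass with n = 0.935.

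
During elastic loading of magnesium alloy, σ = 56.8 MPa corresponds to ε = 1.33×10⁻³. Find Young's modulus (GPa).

42.7 GPa

E = σ/ε = 56.8 MPa / 1.33×10⁻³ = 42710 MPa = 42.7 GPa.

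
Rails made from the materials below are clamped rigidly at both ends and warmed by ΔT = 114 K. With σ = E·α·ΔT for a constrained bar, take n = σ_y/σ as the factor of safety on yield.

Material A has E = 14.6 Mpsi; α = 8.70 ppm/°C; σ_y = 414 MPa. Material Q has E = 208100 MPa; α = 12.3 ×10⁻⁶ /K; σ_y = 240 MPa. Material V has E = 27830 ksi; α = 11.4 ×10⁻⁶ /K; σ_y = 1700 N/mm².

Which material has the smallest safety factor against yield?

In consistent units (E in GPa, α in ×10⁻⁶/K, σ_y in MPa):
  material A: E = 100.7, α = 8.70, σ_y = 414.0 → σ = 99.8 MPa, n = 4.15
  material Q: E = 208.1, α = 12.3, σ_y = 240.0 → σ = 292 MPa, n = 0.822
  material V: E = 191.9, α = 11.4, σ_y = 1700 → σ = 249 MPa, n = 6.82
Smallest n: material Q with n = 0.822.

material Q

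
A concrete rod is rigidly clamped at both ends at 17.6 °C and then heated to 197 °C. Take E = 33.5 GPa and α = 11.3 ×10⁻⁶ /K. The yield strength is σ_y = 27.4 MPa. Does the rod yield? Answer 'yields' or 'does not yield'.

ΔT = 179.4 K. Constrained thermal stress σ = E·α·ΔT = 33.50×10³ MPa × 11.3×10⁻⁶ × 179.4 = 67.9 MPa (compressive).
Compare to σ_y = 27.4 MPa: σ ≥ σ_y, so it yields.

yields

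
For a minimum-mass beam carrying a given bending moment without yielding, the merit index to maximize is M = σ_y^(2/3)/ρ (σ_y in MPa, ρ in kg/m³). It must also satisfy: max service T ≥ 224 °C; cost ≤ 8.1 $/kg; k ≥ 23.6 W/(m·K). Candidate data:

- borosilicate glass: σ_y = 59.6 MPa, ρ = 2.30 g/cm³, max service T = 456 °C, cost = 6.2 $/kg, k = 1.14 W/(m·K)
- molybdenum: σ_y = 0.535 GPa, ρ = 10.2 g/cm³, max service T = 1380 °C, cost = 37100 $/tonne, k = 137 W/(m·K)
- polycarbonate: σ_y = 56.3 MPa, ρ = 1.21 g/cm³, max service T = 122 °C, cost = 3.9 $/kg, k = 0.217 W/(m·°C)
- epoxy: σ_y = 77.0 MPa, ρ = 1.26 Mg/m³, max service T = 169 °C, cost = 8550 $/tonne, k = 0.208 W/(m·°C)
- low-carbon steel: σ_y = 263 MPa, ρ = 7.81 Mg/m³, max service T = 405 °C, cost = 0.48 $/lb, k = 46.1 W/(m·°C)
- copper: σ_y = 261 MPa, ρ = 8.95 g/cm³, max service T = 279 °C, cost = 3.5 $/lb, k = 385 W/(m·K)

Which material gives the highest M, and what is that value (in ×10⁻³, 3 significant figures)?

low-carbon steel, M = 5.26×10⁻³

Screen on constraints: max service T ≥ 224 °C; cost ≤ 8.1 $/kg; k ≥ 23.6 W/(m·K). Survivors: low-carbon steel, copper.
Putting every candidate on a common basis:
  low-carbon steel: σ_y = 263.0 MPa, ρ = 7810 kg/m³
  copper: σ_y = 261.0 MPa, ρ = 8950 kg/m³
  low-carbon steel: M = 5.26×10⁻³
  copper: M = 4.56×10⁻³
Highest index: low-carbon steel.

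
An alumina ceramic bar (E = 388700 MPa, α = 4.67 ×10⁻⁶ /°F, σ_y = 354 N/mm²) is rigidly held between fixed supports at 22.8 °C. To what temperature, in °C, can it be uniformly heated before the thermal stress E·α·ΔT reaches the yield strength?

131 °C

E = 388700 MPa = 388.7 GPa.
α = 4.67×10⁻⁶/°F × 9/5 = 8.41×10⁻⁶/K.
σ_y = 354 N/mm² = 354.0 MPa.
E·α·ΔT = 354.0 MPa ⇒ ΔT = 354.0 / (388.7×10³ × 8.41×10⁻⁶) = 108.3 K.
T = 22.8 + 108.3 = 131.1 °C.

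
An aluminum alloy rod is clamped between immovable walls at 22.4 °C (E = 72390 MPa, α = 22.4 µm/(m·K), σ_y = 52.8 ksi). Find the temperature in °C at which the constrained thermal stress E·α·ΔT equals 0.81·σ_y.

E = 72390 MPa = 72.39 GPa.
σ_y = 52.8 ksi = 364.0 MPa.
E·α·ΔT = 294.9 MPa ⇒ ΔT = 294.9 / (72.39×10³ × 22.4×10⁻⁶) = 181.8 K.
T = 22.4 + 181.8 = 204.2 °C.

204 °C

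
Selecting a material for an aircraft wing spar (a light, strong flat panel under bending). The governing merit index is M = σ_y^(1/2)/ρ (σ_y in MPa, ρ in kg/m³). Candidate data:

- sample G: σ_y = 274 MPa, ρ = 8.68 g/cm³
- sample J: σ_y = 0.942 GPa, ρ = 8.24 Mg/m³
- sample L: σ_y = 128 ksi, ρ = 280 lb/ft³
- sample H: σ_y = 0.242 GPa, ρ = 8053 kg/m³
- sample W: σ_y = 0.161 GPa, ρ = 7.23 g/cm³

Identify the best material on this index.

sample L

Normalizing units and computing the index:
  sample G: σ_y = 274.0 MPa, ρ = 8680 kg/m³
  sample J: σ_y = 942.0 MPa, ρ = 8240 kg/m³
  sample L: σ_y = 882.5 MPa, ρ = 4485 kg/m³
  sample H: σ_y = 242.0 MPa, ρ = 8053 kg/m³
  sample W: σ_y = 161.0 MPa, ρ = 7230 kg/m³
  sample L: M = 6.62×10⁻³
  sample J: M = 3.72×10⁻³
  sample H: M = 1.93×10⁻³
  sample G: M = 1.91×10⁻³
  sample W: M = 1.75×10⁻³
The maximum is for sample L.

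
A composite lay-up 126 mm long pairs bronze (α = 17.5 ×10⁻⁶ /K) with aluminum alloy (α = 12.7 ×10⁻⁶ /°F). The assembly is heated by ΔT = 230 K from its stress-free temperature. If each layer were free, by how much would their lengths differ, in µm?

aluminum alloy: α = 12.7×10⁻⁶/°F × 9/5 = 22.9×10⁻⁶/K.
Δα = |17.5 − 22.9|×10⁻⁶/K = 5.36×10⁻⁶/K.
ΔL_mismatch = Δα·L·ΔT = 5.36×10⁻⁶ × 126.0 mm × 230.0 K = 155 µm.

155 µm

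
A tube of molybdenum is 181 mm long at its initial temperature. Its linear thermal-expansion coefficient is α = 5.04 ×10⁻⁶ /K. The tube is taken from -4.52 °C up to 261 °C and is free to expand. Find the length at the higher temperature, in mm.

ΔT = 261 − (-4.52) = 265.5 K.
ΔL = α·L₀·ΔT = 5.04×10⁻⁶ × 181 mm × 265.5 K = 0.242 mm.
L = L₀ + ΔL = 181 + 0.242 = 181.24 mm.

181.24 mm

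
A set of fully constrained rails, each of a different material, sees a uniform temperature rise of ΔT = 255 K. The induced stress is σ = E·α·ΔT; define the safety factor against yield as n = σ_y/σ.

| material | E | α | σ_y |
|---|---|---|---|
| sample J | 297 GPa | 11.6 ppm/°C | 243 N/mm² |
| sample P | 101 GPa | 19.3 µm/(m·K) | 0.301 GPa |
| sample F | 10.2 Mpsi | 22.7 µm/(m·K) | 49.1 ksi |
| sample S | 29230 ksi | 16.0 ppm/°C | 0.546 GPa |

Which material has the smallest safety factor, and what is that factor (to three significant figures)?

sample J, n = 0.277

With everything in SI (GPa, ×10⁻⁶/K, MPa):
  sample J: E = 297.0, α = 11.6, σ_y = 243.0 → σ = 879 MPa, n = 0.277
  sample P: E = 101.0, α = 19.3, σ_y = 301.0 → σ = 497 MPa, n = 0.606
  sample F: E = 70.33, α = 22.7, σ_y = 338.5 → σ = 407 MPa, n = 0.832
  sample S: E = 201.5, α = 16.0, σ_y = 546.0 → σ = 822 MPa, n = 0.664
Smallest n: sample J with n = 0.277.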